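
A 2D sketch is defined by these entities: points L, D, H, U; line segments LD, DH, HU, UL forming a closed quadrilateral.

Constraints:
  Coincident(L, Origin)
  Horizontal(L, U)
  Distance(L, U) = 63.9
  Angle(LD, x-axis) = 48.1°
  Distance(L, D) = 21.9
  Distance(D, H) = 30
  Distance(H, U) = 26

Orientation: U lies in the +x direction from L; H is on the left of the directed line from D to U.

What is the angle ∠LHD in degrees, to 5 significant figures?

19.189°

L is at the origin; LU is horizontal with |LU| = 63.9 and U in +x, so U = (63.9, 0). LD runs at 48.1° with |LD| = 21.9, so D = (14.626, 16.300). H is determined by |DH| = 30.0 and |HU| = 26.0 together: it lies at the intersection of circle(D, 30.0) and circle(U, 26.0). With |DU| = 51.901, the foot of the radical line on DU is 28.108 from D and the perpendicular offset is √(30.0² − 28.108²) = 10.484. Taking the left-of-DU solution: H = (44.604, 17.426).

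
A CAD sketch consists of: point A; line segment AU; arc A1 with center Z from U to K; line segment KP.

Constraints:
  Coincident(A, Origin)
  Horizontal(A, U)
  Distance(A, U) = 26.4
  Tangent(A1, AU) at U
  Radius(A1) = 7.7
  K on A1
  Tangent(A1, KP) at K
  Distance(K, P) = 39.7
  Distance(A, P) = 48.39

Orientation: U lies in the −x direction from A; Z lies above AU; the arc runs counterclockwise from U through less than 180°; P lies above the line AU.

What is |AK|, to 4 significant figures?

19.95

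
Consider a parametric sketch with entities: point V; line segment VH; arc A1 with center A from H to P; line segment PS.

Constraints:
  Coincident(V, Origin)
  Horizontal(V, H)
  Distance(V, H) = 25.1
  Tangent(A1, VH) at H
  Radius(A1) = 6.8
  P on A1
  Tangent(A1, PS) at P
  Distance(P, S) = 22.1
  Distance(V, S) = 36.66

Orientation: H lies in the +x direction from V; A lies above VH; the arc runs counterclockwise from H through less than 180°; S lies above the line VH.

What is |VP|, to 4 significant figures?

32.71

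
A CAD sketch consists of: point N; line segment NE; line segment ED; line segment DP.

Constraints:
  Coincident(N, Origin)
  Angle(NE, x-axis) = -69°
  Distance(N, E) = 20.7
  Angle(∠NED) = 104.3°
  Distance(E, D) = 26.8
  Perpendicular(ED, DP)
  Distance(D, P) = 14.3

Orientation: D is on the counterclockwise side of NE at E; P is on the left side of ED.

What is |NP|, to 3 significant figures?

32.4

N is at the origin; NE runs at -69.0° with length 20.7, so E = 20.7·(cos -69.0°, sin -69.0°) = (7.42, -19.3). ∠NED = 104.3°, so ED runs at -69.0° + (180° − 104.3°) = 6.70° from the x-axis; with |ED| = 26.8, D = E + 26.8·(cos 6.70°, sin 6.70°) = (34.0, -16.2). The perpendicularity gives DP at right angles to ED; with |DP| = 14.3 on the left of ED, P = D + 14.3·(-0.117, 0.993) = (32.4, -2.00). Then |NP| = |P − N| = 32.4.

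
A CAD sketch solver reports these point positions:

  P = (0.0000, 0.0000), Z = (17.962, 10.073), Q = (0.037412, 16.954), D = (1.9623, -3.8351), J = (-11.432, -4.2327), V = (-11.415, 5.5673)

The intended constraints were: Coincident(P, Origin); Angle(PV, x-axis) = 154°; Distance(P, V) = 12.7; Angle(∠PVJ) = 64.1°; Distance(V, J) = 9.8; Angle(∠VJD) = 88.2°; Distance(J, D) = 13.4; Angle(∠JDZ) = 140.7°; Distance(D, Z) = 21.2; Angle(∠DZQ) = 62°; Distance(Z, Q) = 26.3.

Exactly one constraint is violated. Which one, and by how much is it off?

Distance(Z, Q) = 26.3 — off by 7.10.

P = (0.00, 0.00) ✓; PV at 154.0° ✓; |PV| = 12.70 ✓; ∠PVJ = 64.10° ✓; |VJ| = 9.800 ✓; ∠VJD = 88.20° ✓; |JD| = 13.40 ✓; ∠JDZ = 140.7° ✓; |DZ| = 21.20 ✓; ∠DZQ = 62.00° ✓; |ZQ| = 19.20 ✗.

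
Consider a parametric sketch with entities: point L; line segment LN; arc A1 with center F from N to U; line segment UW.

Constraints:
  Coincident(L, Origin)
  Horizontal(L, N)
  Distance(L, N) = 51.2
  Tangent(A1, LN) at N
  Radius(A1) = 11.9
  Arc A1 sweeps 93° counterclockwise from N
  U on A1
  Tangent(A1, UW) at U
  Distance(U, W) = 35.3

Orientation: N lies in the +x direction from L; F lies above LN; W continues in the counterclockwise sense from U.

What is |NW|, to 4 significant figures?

48.82

L is at the origin; LN is horizontal with |LN| = 51.2 and N on the +x side, so N = (51.20, 0.000). The tangent condition forces FN to be normal to LN, so F = N + (0, 11.9) = (51.20, 11.90). On A1, N sits at bearing -90° from F; a 93° counterclockwise sweep puts U at bearing 3°, so U = F + 11.9·(cos 3°, sin 3°) = (63.08, 12.52). The tangent condition forces FU to be normal to UW, so UW runs along (−sin 3°, cos 3°); with |UW| = 35.3, W = (61.24, 47.77). Then |NW| = |W − N| = 48.82.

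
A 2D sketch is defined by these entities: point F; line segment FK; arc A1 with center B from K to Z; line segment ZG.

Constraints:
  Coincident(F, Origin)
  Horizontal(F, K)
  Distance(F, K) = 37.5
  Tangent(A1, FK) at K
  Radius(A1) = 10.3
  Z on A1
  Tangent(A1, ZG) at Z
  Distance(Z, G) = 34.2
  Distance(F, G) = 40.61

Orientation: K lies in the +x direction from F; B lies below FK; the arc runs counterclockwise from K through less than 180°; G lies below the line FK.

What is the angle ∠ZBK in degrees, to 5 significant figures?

67.199°

F is at the origin; F and K share the same y with |FK| = 37.5 and K on the +x side, so K = (37.500, 0.0000). Tangency of A1 to FK means the radius BK is perpendicular to FK, so B = K + (0, -10.3) = (37.500, -10.300). Since BZ ⟂ ZG (tangency), |BG| = √(10.3² + 34.2²) = 35.717 regardless of where Z sits on A1. So G lies on both circle(F, 40.61) and circle(B, 35.717); the below-FK intersection is G = (14.751, -37.836). Z is the foot of the tangent from G: Z = (28.005, -6.3085).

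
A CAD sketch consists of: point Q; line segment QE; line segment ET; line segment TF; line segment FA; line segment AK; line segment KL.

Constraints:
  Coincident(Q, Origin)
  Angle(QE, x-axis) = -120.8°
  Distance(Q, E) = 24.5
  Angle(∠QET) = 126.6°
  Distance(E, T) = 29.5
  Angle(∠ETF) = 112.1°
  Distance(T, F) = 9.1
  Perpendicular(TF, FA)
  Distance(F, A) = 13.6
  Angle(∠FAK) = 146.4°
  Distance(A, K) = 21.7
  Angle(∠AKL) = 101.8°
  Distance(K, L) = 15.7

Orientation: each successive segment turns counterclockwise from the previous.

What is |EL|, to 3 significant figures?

6.56

Q is at the origin; QE runs at -120.8° with length 24.5, so E = (-12.5, -21.0). ∠QET = 126.6° gives ET at -67.4° from the x-axis; with |ET| = 29.5, T = (-1.21, -48.3). ∠ETF = 112.1° gives TF at 0.500° from the x-axis; with |TF| = 9.1, F = (7.89, -48.2). TF is perpendicular to FA, so FA runs at 90.5°; with |FA| = 13.6, A = (7.77, -34.6). ∠FAK = 146.4° gives AK at 124° from the x-axis; with |AK| = 21.7, K = (-4.39, -16.6). ∠AKL = 101.8° gives KL at -158° from the x-axis; with |KL| = 15.7, L = (-18.9, -22.6). Then |EL| = |L − E| = 6.56.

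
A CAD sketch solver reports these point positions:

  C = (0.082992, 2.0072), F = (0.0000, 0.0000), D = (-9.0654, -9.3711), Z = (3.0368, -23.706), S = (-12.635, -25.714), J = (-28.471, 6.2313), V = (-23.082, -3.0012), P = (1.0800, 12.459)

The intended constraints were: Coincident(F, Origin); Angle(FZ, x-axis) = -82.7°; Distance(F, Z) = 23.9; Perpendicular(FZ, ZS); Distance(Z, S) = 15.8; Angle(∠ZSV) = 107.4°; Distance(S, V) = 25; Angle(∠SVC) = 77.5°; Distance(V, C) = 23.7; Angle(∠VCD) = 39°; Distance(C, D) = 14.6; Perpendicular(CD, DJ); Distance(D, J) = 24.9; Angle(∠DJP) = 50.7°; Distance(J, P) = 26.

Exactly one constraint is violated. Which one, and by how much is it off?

Distance(J, P) = 26 — off by 4.20.

F = (0.00, 0.00) ✓; FZ at -82.70° ✓; |FZ| = 23.90 ✓; ∠(FZ, ZS) = 90.00° ✓; |ZS| = 15.80 ✓; ∠ZSV = 107.4° ✓; |SV| = 25.00 ✓; ∠SVC = 77.50° ✓; |VC| = 23.70 ✓; ∠VCD = 39.00° ✓; |CD| = 14.60 ✓; ∠(CD, DJ) = 90.00° ✓; |DJ| = 24.90 ✓; ∠DJP = 50.70° ✓; |JP| = 30.20 ✗.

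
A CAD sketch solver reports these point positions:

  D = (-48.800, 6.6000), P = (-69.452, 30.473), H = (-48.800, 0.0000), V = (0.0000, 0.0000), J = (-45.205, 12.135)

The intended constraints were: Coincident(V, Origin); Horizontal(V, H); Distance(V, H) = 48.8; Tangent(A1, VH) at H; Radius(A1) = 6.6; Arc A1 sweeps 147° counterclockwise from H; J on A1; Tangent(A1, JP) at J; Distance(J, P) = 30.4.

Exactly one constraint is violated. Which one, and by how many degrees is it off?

Tangent(A1, JP) at J — off by 4.10°.

V = (0.00, 0.00) ✓; V.y = 0.00, H.y = 0.00 ✓; |VH| = 48.80 ✓; ∠(DH, HV) = 90.00° ✓; |DH| = 6.600 ✓; bearing(D→J) − bearing(D→H) = 147.0° ✓; |DJ| = 6.600 ✓; ∠(DJ, JP) = 94.10° ✗; |JP| = 30.40 ✓.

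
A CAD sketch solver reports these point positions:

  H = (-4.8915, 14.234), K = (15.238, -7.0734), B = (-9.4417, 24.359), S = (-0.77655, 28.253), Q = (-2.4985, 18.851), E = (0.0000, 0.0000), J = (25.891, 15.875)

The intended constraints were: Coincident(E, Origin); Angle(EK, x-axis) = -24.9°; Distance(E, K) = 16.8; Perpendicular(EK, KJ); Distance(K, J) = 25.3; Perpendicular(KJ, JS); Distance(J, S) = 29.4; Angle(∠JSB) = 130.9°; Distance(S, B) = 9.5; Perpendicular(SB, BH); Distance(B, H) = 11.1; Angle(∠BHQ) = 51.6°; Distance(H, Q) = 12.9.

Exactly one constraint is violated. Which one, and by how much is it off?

Distance(H, Q) = 12.9 — off by 7.70.

E = (0.00, 0.00) ✓; EK at -24.90° ✓; |EK| = 16.80 ✓; ∠(EK, KJ) = 90.00° ✓; |KJ| = 25.30 ✓; ∠(KJ, JS) = 90.00° ✓; |JS| = 29.40 ✓; ∠JSB = 130.9° ✓; |SB| = 9.500 ✓; ∠(SB, BH) = 90.00° ✓; |BH| = 11.10 ✓; ∠BHQ = 51.60° ✓; |HQ| = 5.200 ✗.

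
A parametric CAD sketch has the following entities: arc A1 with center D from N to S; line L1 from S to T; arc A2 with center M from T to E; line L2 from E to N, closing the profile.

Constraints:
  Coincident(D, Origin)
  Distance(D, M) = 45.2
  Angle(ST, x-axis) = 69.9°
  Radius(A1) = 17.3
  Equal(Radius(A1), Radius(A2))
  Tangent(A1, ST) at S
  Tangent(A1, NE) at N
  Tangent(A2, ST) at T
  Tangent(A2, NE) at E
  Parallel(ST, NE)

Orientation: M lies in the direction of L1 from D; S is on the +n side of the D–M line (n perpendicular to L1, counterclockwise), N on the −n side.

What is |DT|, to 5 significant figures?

48.398

The slot axis is L1's direction at 69.9°, so u = (cos 69.9°, sin 69.9°) = (0.34366, 0.93909) and n = (−sin 69.9°, cos 69.9°) = (-0.93909, 0.34366). D is at the origin and M lies 45.2 along u from D, so M = 45.2·u = (15.533, 42.447). Tangency of A1 to both parallel lines with radius 17.3 puts S and N at D ± 17.3·n: S = (-16.246, 5.9453), N = (16.246, -5.9453). Equal radii place T and E the same way about M: T = M + 17.3·n = (-0.71291, 48.392), E = M − 17.3·n = (31.780, 36.502). Then |DT| = |T − D| = 48.398.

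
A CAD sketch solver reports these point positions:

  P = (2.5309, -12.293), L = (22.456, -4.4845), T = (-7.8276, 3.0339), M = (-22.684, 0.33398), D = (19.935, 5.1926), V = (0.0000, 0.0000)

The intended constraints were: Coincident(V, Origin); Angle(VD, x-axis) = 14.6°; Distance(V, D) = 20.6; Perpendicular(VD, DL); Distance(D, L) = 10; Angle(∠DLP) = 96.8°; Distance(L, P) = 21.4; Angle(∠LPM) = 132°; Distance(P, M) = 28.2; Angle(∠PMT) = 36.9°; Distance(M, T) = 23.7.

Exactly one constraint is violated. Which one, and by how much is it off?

Distance(M, T) = 23.7 — off by 8.60.

V = (0.00, 0.00) ✓; VD at 14.60° ✓; |VD| = 20.60 ✓; ∠(VD, DL) = 90.00° ✓; |DL| = 10.00 ✓; ∠DLP = 96.80° ✓; |LP| = 21.40 ✓; ∠LPM = 132.0° ✓; |PM| = 28.20 ✓; ∠PMT = 36.90° ✓; |MT| = 15.10 ✗.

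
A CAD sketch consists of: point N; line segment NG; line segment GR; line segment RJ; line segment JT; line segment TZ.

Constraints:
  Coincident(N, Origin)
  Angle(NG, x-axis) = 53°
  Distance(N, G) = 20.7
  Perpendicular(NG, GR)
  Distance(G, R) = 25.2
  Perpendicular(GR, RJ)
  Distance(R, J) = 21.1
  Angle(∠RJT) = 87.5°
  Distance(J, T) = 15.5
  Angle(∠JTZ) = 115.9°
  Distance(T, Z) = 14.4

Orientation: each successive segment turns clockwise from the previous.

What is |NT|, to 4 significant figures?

9.719

N is at the origin; NG runs at 53.0° with length 20.7, so G = (12.46, 16.53). The perpendicularity gives GR at right angles to NG, so GR runs at -37.00°; with |GR| = 25.2, R = (32.58, 1.366). The perpendicularity gives RJ at right angles to GR, so RJ runs at -127.0°; with |RJ| = 21.1, J = (19.88, -15.49). ∠RJT = 87.5° gives JT at 140.5° from the x-axis; with |JT| = 15.5, T = (7.925, -5.626). Then |NT| = |T − N| = 9.719.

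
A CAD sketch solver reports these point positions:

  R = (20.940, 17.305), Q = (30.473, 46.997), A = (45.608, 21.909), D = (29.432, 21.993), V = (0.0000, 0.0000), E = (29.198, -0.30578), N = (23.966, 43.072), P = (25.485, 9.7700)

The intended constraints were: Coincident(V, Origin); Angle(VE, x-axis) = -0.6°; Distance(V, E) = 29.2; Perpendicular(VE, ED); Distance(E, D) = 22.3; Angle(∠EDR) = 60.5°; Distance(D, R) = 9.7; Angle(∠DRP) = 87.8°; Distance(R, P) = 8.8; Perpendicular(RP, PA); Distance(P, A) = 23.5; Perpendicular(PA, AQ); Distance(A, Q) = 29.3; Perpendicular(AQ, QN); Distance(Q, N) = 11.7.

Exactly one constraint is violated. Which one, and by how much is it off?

Distance(Q, N) = 11.7 — off by 4.10.

V = (0.00, 0.00) ✓; VE at -0.6000° ✓; |VE| = 29.20 ✓; ∠(VE, ED) = 90.00° ✓; |ED| = 22.30 ✓; ∠EDR = 60.50° ✓; |DR| = 9.700 ✓; ∠DRP = 87.80° ✓; |RP| = 8.800 ✓; ∠(RP, PA) = 90.00° ✓; |PA| = 23.50 ✓; ∠(PA, AQ) = 90.00° ✓; |AQ| = 29.30 ✓; ∠(AQ, QN) = 90.00° ✓; |QN| = 7.599 ✗.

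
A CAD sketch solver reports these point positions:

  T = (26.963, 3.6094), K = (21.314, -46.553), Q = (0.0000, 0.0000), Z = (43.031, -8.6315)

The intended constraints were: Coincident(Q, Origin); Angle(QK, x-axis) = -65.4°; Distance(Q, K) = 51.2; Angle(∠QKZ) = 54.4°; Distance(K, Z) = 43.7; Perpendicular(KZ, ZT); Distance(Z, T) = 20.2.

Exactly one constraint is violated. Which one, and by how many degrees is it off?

Perpendicular(KZ, ZT) — off by 7.50°.

Q = (0.00, 0.00) ✓; QK at -65.40° ✓; |QK| = 51.20 ✓; ∠QKZ = 54.40° ✓; |KZ| = 43.70 ✓; ∠(KZ, ZT) = 82.50° ✗; |ZT| = 20.20 ✓.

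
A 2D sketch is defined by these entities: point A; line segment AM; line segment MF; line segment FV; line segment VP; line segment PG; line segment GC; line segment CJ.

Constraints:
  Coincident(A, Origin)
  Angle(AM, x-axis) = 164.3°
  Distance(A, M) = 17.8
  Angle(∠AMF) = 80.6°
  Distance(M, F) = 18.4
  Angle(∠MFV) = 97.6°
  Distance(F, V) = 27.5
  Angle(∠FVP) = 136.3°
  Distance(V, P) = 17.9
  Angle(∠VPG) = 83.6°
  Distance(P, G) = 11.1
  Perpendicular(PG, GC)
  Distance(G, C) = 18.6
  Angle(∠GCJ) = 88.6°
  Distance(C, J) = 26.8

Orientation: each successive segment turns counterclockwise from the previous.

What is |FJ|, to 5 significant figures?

42.543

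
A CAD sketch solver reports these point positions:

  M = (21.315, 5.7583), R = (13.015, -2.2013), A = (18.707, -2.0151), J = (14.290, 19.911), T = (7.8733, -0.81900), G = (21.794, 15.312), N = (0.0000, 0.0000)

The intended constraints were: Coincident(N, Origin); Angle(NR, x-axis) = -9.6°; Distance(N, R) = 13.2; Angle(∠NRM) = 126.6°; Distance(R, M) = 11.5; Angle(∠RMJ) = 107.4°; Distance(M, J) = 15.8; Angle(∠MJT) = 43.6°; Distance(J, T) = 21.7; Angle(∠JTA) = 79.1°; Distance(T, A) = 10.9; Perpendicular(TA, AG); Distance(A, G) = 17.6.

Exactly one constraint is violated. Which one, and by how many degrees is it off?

Perpendicular(TA, AG) — off by 3.80°.

N = (0.00, 0.00) ✓; NR at -9.600° ✓; |NR| = 13.20 ✓; ∠NRM = 126.6° ✓; |RM| = 11.50 ✓; ∠RMJ = 107.4° ✓; |MJ| = 15.80 ✓; ∠MJT = 43.60° ✓; |JT| = 21.70 ✓; ∠JTA = 79.10° ✓; |TA| = 10.90 ✓; ∠(TA, AG) = 86.20° ✗; |AG| = 17.60 ✓.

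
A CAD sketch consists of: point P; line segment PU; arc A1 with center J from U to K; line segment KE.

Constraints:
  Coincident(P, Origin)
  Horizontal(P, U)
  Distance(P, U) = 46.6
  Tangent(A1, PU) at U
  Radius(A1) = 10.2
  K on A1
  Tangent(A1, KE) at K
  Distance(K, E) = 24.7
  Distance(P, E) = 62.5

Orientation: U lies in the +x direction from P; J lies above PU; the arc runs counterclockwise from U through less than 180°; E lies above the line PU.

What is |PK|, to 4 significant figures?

57.90

P is at the origin; PU is horizontal with |PU| = 46.6 and U on the +x side, so U = (46.60, 0.000). The tangent condition forces JU to be normal to PU, so J = U + (0, 10.2) = (46.60, 10.20). Since JK ⟂ KE (tangency), |JE| = √(10.2² + 24.7²) = 26.72 regardless of where K sits on A1. So E lies on both circle(P, 62.5) and circle(J, 26.72); the above-PU intersection is E = (50.65, 36.61). K is the foot of the tangent from E: K = (56.51, 12.62).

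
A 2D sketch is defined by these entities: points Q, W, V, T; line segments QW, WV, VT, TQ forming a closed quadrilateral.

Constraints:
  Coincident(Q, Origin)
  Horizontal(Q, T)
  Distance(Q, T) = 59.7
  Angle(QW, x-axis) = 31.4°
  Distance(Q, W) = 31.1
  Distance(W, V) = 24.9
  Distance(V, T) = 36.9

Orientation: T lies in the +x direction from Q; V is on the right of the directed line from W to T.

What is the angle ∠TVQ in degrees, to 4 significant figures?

146.9°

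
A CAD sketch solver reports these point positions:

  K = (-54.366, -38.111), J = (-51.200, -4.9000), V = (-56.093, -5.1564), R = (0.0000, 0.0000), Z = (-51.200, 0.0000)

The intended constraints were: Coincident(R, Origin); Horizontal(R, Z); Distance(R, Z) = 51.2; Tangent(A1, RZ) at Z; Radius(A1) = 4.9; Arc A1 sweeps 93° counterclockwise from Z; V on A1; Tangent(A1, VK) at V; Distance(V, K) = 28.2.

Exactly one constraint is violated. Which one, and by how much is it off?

Distance(V, K) = 28.2 — off by 4.80.

R = (0.00, 0.00) ✓; R.y = 0.00, Z.y = 0.00 ✓; |RZ| = 51.20 ✓; ∠(JZ, ZR) = 90.00° ✓; |JZ| = 4.900 ✓; bearing(J→V) − bearing(J→Z) = 93.00° ✓; |JV| = 4.900 ✓; ∠(JV, VK) = 90.00° ✓; |VK| = 33.00 ✗.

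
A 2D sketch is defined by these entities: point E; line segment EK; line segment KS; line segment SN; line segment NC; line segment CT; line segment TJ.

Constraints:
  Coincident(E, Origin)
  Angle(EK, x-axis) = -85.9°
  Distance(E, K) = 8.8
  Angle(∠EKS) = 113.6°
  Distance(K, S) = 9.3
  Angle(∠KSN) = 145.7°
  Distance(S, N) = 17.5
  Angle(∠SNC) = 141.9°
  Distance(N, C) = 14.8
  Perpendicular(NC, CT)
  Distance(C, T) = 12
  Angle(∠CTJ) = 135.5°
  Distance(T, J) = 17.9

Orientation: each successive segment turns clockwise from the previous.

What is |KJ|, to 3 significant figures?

19.5

E is at the origin; EK runs at -85.9° with length 8.8, so K = (0.629, -8.78). ∠EKS = 113.6° gives KS at -152° from the x-axis; with |KS| = 9.3, S = (-7.60, -13.1). ∠KSN = 145.7° gives SN at 173° from the x-axis; with |SN| = 17.5, N = (-25.0, -11.1). ∠SNC = 141.9° gives NC at 135° from the x-axis; with |NC| = 14.8, C = (-35.5, -0.679). NC is perpendicular to CT, so CT runs at 45.3°; with |CT| = 12.0, T = (-27.1, 7.85). ∠CTJ = 135.5° gives TJ at 0.800° from the x-axis; with |TJ| = 17.9, J = (-9.17, 8.10). Then |KJ| = |J − K| = 19.5.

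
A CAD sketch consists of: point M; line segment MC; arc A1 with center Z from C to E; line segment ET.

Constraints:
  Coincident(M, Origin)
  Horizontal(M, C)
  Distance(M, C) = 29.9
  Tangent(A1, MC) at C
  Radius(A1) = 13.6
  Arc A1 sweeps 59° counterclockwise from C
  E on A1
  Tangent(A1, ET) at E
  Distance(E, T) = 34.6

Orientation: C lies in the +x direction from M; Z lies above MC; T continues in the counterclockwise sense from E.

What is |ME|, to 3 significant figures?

42.1

M is at the origin; MC is horizontal with |MC| = 29.9 and C on the +x side, so C = (29.9, 0.00). Tangency of A1 to MC means the radius ZC is perpendicular to MC, so Z = C + (0, 13.6) = (29.9, 13.6). On A1, C sits at bearing -90° from Z; a 59° counterclockwise sweep puts E at bearing -31°, so E = Z + 13.6·(cos -31°, sin -31°) = (41.6, 6.60). Then |ME| = |E − M| = 42.1.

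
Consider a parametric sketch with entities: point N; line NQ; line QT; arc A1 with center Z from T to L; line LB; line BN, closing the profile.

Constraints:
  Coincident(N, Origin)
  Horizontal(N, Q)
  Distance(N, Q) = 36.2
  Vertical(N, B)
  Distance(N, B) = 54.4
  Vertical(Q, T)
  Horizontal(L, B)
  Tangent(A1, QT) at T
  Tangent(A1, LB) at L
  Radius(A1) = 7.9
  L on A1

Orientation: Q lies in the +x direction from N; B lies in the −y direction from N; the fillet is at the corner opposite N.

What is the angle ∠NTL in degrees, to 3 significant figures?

97.1°

The virtual corner opposite N is at (36.2, -54.4). The tangent condition forces ZT to be normal to QT and A1 meets LB tangentially, so ZL is at right angles to LB, with radius 7.9, so the center Z sits 7.9 in from both sides at Z = (28.3, -46.5). That places the tangent points at T = (36.2, -46.5) on QT and L = (28.3, -54.4) on LB. Then cos ∠NTL = TN·TL / (|TN||TL|), giving 97.1°.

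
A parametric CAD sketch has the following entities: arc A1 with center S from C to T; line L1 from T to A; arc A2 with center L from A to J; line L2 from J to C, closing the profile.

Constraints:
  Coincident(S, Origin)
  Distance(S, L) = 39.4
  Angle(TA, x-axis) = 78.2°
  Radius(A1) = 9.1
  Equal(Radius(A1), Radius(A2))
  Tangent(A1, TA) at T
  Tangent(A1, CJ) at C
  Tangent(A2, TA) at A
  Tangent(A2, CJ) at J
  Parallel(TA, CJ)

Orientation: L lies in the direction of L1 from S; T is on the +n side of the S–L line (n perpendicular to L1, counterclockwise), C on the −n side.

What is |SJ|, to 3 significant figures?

40.4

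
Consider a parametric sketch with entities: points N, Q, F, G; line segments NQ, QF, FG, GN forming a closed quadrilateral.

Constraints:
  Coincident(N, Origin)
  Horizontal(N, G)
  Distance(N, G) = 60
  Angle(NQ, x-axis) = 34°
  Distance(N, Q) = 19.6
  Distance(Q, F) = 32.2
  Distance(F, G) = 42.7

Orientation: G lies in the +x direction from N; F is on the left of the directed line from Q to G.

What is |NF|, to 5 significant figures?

51.296

Checks: |QF| = 32.20 ✓; |FG| = 42.70 ✓.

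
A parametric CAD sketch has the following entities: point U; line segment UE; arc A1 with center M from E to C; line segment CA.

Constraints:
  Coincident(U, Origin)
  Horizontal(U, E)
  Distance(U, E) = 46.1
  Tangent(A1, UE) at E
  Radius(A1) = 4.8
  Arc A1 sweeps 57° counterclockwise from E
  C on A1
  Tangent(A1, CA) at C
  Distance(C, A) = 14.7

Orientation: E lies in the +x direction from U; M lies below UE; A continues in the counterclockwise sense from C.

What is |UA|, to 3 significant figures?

37.0

U is at the origin; UE is horizontal with |UE| = 46.1 and E on the +x side, so E = (46.1, 0.00). The tangent condition forces ME to be normal to UE, so M = E + (0, -4.8) = (46.1, -4.80). On A1, E sits at bearing 90° from M; a 57° counterclockwise sweep puts C at bearing 147°, so C = M + 4.8·(cos 147°, sin 147°) = (42.1, -2.19). The tangent condition forces MC to be normal to CA, so CA runs along (−sin 147°, cos 147°); with |CA| = 14.7, A = (34.1, -14.5). Then |UA| = |A − U| = 37.0.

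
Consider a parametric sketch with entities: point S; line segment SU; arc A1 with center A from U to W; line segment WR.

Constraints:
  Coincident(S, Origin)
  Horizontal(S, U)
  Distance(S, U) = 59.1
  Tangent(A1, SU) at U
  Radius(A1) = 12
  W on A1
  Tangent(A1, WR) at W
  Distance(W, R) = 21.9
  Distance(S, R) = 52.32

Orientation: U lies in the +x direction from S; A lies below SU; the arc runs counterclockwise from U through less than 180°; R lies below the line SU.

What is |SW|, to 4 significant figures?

48.31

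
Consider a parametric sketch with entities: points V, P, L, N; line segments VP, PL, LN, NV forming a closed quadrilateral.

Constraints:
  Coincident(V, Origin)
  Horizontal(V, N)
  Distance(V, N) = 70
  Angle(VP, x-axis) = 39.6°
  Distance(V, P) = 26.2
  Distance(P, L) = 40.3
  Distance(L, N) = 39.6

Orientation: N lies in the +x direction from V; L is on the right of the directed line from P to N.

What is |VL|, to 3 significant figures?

41.4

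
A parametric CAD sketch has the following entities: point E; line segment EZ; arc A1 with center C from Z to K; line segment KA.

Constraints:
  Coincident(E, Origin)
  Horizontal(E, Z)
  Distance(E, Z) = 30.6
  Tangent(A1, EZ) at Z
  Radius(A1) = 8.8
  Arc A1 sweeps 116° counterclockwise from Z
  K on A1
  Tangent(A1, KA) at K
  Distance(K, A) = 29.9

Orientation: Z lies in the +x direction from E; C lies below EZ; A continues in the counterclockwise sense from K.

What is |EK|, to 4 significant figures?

25.98

E is at the origin; E and Z share the same y with |EZ| = 30.6 and Z on the +x side, so Z = (30.60, 0.000). Since A1 is tangent to EZ there, CZ ⟂ EZ, so C = Z + (0, -8.8) = (30.60, -8.800). On A1, Z sits at bearing 90° from C; a 116° counterclockwise sweep puts K at bearing 206°, so K = C + 8.8·(cos 206°, sin 206°) = (22.69, -12.66). Then |EK| = |K − E| = 25.98.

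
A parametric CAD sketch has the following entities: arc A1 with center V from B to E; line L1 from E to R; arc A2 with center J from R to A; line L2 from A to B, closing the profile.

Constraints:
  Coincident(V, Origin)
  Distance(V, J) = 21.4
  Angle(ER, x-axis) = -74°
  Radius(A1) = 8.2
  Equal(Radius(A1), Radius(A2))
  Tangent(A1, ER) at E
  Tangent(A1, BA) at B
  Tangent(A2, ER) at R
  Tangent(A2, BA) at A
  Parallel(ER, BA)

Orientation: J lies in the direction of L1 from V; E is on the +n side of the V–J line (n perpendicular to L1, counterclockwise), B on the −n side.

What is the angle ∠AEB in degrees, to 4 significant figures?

52.54°

Tangency of A1 to both parallel lines with radius 8.2 puts E and B at V ± 8.2·n: E = (7.882, 2.260), B = (-7.882, -2.260). Equal radii place R and A the same way about J: R = J + 8.2·n = (13.78, -18.31), A = J − 8.2·n = (-1.984, -22.83). Then cos ∠AEB = EA·EB / (|EA||EB|), giving 52.54°.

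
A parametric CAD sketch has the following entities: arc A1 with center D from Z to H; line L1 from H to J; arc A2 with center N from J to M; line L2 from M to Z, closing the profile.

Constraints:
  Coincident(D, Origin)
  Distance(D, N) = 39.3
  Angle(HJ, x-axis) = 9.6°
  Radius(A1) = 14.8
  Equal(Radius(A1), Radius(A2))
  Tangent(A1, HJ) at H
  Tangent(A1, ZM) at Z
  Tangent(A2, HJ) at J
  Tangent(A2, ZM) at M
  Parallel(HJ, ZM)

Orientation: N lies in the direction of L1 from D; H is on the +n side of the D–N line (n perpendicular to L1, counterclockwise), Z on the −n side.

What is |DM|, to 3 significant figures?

42.0

The slot axis is L1's direction at 9.6°, so u = (cos 9.6°, sin 9.6°) = (0.986, 0.167) and n = (−sin 9.6°, cos 9.6°) = (-0.167, 0.986). D is at the origin and N lies 39.3 along u from D, so N = 39.3·u = (38.7, 6.55). Tangency of A1 to both parallel lines with radius 14.8 puts H and Z at D ± 14.8·n: H = (-2.47, 14.6), Z = (2.47, -14.6). Equal radii place J and M the same way about N: J = N + 14.8·n = (36.3, 21.1), M = N − 14.8·n = (41.2, -8.04). Then |DM| = |M − D| = 42.0.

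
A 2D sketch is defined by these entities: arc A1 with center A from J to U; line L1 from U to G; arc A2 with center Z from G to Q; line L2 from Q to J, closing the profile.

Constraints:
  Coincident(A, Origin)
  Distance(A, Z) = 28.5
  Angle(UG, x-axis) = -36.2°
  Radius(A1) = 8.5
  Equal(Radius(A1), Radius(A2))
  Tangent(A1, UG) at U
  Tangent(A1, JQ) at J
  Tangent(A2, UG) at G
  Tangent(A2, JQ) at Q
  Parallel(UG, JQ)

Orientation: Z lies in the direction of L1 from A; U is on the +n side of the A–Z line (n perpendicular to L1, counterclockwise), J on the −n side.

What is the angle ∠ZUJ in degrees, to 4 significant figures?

73.39°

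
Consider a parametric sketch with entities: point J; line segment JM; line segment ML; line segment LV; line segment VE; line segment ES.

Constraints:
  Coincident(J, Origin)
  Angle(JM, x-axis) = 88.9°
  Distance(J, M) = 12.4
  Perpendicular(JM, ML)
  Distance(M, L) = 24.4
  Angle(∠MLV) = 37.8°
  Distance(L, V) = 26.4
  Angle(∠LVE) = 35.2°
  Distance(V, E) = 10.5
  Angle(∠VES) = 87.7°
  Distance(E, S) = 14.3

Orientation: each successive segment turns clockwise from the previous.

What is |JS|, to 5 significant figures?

20.165

J is at the origin; JM runs at 88.9° with length 12.4, so M = (0.23805, 12.398). JM is perpendicular to ML, so ML runs at -1.1000°; with |ML| = 24.4, L = (24.634, 11.929). ∠MLV = 37.8° gives LV at -143.30° from the x-axis; with |LV| = 26.4, V = (3.4667, -3.8480). ∠LVE = 35.2° gives VE at 71.900° from the x-axis; with |VE| = 10.5, E = (6.7288, 6.1324). ∠VES = 87.7° gives ES at -20.400° from the x-axis; with |ES| = 14.3, S = (20.132, 1.1478). Then |JS| = |S − J| = 20.165.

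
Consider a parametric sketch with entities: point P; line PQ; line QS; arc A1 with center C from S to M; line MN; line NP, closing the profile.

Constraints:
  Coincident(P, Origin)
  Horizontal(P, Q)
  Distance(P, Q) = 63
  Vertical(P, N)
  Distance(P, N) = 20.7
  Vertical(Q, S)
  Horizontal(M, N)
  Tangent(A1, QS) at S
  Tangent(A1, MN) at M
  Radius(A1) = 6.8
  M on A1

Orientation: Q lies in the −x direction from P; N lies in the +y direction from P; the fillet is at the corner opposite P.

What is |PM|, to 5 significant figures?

59.891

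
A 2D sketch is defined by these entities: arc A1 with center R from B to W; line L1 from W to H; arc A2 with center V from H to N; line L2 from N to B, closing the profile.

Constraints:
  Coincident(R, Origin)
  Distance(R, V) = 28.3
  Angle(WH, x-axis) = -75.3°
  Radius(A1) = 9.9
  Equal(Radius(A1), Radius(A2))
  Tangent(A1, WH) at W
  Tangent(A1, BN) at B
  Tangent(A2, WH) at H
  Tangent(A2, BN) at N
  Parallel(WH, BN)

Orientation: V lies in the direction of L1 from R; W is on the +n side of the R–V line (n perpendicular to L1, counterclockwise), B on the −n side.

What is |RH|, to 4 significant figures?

29.98

Tangency of A1 to both parallel lines with radius 9.9 puts W and B at R ± 9.9·n: W = (9.576, 2.512), B = (-9.576, -2.512). Equal radii place H and N the same way about V: H = V + 9.9·n = (16.76, -24.86), N = V − 9.9·n = (-2.395, -29.89). Then |RH| = |H − R| = 29.98.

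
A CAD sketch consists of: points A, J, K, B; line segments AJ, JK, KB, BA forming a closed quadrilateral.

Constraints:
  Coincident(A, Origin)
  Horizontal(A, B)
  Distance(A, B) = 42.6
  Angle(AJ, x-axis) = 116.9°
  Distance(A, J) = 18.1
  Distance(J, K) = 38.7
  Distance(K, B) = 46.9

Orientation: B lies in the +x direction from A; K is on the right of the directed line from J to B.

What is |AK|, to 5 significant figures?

21.494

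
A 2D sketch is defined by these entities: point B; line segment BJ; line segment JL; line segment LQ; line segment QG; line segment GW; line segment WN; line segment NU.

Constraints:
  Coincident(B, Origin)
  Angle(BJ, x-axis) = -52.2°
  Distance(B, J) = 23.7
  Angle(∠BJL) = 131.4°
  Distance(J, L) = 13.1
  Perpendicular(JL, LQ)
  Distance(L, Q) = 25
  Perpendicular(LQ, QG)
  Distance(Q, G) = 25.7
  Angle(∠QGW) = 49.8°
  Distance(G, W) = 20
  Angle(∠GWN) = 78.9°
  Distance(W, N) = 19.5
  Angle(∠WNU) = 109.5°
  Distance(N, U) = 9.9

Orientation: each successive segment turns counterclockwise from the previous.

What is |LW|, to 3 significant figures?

16.1

LQ is perpendicular to QG, so QG runs at 176°; with |QG| = 25.7, G = (3.52, 7.02). ∠QGW = 49.8° gives GW at -53.4° from the x-axis; with |GW| = 20.0, W = (15.4, -9.04). Then |LW| = |W − L| = 16.1.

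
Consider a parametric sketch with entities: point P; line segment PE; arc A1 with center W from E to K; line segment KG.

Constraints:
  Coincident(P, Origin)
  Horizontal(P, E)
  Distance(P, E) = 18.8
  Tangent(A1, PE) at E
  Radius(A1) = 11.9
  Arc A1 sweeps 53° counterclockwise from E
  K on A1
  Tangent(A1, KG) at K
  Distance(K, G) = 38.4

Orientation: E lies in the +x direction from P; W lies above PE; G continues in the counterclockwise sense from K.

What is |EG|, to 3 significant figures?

48.1

P is at the origin; PE is horizontal with |PE| = 18.8 and E on the +x side, so E = (18.8, 0.00). Since A1 is tangent to PE there, WE ⟂ PE, so W = E + (0, 11.9) = (18.8, 11.9). On A1, E sits at bearing -90° from W; a 53° counterclockwise sweep puts K at bearing -37°, so K = W + 11.9·(cos -37°, sin -37°) = (28.3, 4.74). Tangency of A1 to KG means the radius WK is perpendicular to KG, so KG runs along (−sin -37°, cos -37°); with |KG| = 38.4, G = (51.4, 35.4). Then |EG| = |G − E| = 48.1.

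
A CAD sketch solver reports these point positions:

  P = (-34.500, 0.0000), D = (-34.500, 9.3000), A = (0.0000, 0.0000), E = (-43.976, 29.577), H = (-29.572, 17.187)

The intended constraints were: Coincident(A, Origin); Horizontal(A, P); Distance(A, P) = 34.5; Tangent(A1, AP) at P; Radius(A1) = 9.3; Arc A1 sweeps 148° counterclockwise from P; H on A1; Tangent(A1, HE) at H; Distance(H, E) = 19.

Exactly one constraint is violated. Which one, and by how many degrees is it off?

Tangent(A1, HE) at H — off by 8.70°.

A = (0.00, 0.00) ✓; A.y = 0.00, P.y = 0.00 ✓; |AP| = 34.50 ✓; ∠(DP, PA) = 90.00° ✓; |DP| = 9.300 ✓; bearing(D→H) − bearing(D→P) = 148.0° ✓; |DH| = 9.300 ✓; ∠(DH, HE) = 98.70° ✗; |HE| = 19.00 ✓.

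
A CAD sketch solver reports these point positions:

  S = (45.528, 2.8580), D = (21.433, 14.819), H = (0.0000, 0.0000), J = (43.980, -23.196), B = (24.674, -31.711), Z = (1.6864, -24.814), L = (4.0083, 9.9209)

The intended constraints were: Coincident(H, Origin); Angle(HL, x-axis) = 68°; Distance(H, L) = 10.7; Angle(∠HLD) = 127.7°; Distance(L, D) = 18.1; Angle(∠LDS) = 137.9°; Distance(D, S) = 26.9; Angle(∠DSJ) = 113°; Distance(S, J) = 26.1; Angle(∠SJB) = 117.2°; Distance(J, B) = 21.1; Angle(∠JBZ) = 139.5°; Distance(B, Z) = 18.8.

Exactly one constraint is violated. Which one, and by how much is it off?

Distance(B, Z) = 18.8 — off by 5.20.

H = (0.00, 0.00) ✓; HL at 68.00° ✓; |HL| = 10.70 ✓; ∠HLD = 127.7° ✓; |LD| = 18.10 ✓; ∠LDS = 137.9° ✓; |DS| = 26.90 ✓; ∠DSJ = 113.0° ✓; |SJ| = 26.10 ✓; ∠SJB = 117.2° ✓; |JB| = 21.10 ✓; ∠JBZ = 139.5° ✓; |BZ| = 24.00 ✗.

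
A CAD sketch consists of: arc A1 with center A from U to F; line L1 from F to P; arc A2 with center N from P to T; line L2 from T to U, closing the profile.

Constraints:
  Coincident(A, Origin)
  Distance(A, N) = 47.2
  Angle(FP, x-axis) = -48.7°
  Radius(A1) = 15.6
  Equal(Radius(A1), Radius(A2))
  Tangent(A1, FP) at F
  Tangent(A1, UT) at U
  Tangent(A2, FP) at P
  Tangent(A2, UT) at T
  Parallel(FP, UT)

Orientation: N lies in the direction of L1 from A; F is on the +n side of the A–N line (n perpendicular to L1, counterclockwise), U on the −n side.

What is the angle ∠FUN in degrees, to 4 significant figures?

71.71°

The slot axis is L1's direction at -48.7°, so u = (cos -48.7°, sin -48.7°) = (0.6600, -0.7513) and n = (−sin -48.7°, cos -48.7°) = (0.7513, 0.6600). A is at the origin and N lies 47.2 along u from A, so N = 47.2·u = (31.15, -35.46). Tangency of A1 to both parallel lines with radius 15.6 puts F and U at A ± 15.6·n: F = (11.72, 10.30), U = (-11.72, -10.30). Then cos ∠FUN = UF·UN / (|UF||UN|), giving 71.71°.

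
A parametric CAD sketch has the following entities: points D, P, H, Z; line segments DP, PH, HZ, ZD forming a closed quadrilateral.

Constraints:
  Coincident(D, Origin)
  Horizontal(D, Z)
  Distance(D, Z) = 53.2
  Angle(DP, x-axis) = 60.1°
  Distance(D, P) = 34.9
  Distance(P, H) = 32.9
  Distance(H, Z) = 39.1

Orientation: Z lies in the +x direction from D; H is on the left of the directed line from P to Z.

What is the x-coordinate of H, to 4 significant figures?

49.14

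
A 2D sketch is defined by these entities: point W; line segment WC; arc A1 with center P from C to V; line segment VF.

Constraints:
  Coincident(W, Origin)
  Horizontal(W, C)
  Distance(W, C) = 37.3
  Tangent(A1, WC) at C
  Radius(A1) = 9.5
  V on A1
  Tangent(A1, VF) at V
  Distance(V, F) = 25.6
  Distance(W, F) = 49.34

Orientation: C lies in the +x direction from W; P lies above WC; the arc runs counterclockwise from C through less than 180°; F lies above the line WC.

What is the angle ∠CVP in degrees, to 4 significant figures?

30.51°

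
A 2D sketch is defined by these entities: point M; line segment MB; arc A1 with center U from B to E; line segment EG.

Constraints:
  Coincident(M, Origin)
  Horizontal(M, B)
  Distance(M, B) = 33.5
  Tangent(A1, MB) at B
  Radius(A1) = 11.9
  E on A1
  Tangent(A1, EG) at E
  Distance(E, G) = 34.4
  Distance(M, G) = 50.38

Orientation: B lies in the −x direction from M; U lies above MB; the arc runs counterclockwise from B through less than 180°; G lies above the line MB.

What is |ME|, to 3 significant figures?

24.5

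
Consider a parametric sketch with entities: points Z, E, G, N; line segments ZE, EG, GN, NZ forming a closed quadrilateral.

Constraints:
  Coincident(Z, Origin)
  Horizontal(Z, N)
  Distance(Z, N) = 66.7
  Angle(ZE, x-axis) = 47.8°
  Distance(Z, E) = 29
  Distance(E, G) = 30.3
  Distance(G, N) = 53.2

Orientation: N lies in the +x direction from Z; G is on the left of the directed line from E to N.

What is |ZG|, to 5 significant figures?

59.274

Checks: |EG| = 30.30 ✓; |GN| = 53.20 ✓.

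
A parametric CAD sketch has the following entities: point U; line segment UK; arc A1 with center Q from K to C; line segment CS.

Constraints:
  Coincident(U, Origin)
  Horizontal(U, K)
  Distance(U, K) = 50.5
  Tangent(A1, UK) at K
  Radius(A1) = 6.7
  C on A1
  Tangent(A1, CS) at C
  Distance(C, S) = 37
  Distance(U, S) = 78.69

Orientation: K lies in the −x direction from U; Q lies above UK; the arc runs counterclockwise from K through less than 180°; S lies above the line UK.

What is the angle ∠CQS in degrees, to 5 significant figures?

79.736°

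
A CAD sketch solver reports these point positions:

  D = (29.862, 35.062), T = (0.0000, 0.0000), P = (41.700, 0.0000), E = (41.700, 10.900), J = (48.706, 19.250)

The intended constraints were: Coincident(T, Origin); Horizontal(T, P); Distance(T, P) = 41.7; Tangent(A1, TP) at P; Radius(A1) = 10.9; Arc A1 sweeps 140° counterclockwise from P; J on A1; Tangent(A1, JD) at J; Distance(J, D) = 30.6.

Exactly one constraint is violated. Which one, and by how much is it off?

Distance(J, D) = 30.6 — off by 6.00.

T = (0.00, 0.00) ✓; T.y = 0.00, P.y = 0.00 ✓; |TP| = 41.70 ✓; ∠(EP, PT) = 90.00° ✓; |EP| = 10.90 ✓; bearing(E→J) − bearing(E→P) = 140.0° ✓; |EJ| = 10.90 ✓; ∠(EJ, JD) = 90.00° ✓; |JD| = 24.60 ✗.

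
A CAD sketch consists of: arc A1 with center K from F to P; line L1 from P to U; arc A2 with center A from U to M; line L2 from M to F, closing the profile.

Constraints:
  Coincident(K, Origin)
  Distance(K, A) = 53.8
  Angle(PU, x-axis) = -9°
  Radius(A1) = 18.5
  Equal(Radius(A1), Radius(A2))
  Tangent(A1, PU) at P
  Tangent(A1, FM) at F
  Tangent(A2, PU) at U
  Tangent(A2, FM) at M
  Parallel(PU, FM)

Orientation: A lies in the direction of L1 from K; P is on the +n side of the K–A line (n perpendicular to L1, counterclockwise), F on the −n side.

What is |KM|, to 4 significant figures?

56.89

Tangency of A1 to both parallel lines with radius 18.5 puts P and F at K ± 18.5·n: P = (2.894, 18.27), F = (-2.894, -18.27). Equal radii place U and M the same way about A: U = A + 18.5·n = (56.03, 9.856), M = A − 18.5·n = (50.24, -26.69). Then |KM| = |M − K| = 56.89.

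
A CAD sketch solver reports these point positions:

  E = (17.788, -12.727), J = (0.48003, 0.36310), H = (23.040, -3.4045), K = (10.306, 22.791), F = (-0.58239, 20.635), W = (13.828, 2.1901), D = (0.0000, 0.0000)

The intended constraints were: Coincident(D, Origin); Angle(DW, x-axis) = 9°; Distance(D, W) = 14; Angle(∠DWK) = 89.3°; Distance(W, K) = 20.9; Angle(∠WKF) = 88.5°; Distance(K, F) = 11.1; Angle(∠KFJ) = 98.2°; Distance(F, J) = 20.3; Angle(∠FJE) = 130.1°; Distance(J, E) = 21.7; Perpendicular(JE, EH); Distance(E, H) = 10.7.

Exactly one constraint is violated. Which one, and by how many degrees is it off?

Perpendicular(JE, EH) — off by 7.70°.

D = (0.00, 0.00) ✓; DW at 9.000° ✓; |DW| = 14.00 ✓; ∠DWK = 89.30° ✓; |WK| = 20.90 ✓; ∠WKF = 88.50° ✓; |KF| = 11.10 ✓; ∠KFJ = 98.20° ✓; |FJ| = 20.30 ✓; ∠FJE = 130.1° ✓; |JE| = 21.70 ✓; ∠(JE, EH) = 97.70° ✗; |EH| = 10.70 ✓.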